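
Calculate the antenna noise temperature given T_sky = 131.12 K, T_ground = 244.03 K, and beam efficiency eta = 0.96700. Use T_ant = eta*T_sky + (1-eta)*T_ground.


T_ant = 0.96700 * 131.12 + (1 - 0.96700) * 244.03 = 134.8 K

134.8 K


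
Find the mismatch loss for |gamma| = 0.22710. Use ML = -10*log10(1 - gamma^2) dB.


ML = -10 * log10(1 - 0.22710^2) = -10 * log10(0.94842559) = 0.2300 dB

0.2300 dB


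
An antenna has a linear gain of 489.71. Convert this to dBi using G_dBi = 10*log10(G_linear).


G_dBi = 10 * log10(489.71) = 26.90 dBi

26.90 dBi


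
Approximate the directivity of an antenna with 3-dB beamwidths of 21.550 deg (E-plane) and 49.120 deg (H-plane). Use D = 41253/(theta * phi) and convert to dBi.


D_linear = 41253 / (21.550 * 49.120) = 38.97175
D_dBi = 10 * log10(38.97175) = 15.91 dBi

15.91 dBi


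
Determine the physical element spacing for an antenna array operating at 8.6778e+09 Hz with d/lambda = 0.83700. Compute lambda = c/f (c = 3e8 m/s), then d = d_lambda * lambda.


lambda = c / f = 3.0000e+08 / 8.6778e+09 = 0.03457097 m
d = 0.83700 * 0.03457097 = 0.02894 m

0.02894 m


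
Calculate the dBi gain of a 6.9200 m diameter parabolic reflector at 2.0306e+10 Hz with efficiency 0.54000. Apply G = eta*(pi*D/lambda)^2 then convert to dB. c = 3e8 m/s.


lambda = c / f = 3.0000e+08 / 2.0306e+10 = 0.01477396 m
G_linear = 0.54000 * (pi * 6.9200 / 0.01477396)^2 = 1.169262e+06
G_dBi = 10 * log10(1.169262e+06) = 60.68 dBi

60.68 dBi


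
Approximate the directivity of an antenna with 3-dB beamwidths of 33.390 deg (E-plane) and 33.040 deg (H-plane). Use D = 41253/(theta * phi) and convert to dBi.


D_linear = 41253 / (33.390 * 33.040) = 37.39376
D_dBi = 10 * log10(37.39376) = 15.73 dBi

15.73 dBi


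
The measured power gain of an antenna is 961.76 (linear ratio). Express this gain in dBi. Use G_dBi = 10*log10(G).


G_dBi = 10 * log10(961.76) = 29.83 dBi

29.83 dBi


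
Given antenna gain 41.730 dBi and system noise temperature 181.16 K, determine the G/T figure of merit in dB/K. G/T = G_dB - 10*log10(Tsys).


G/T = 41.730 - 10*log10(181.16) = 41.730 - 22.58062 = 19.15 dB/K

19.15 dB/K


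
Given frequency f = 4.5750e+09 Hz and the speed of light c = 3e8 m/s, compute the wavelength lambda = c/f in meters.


lambda = c / f = 3.0000e+08 / 4.5750e+09 = 0.06557 m

0.06557 m


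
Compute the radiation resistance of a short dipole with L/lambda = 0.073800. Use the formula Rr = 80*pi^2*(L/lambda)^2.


Rr = 80 * pi^2 * (0.073800)^2 = 80 * 9.869604 * 5.446440e-03 = 4.300 ohm

4.300 ohm


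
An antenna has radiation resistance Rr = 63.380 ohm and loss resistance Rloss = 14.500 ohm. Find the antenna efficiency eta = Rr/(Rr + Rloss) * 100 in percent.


eta = 63.380 / (63.380 + 14.500) * 100 = 81.38%

81.38%


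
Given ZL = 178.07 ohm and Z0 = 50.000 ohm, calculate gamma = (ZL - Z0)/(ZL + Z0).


gamma = (178.07 - 50.000) / (178.07 + 50.000) = 0.5615

0.5615


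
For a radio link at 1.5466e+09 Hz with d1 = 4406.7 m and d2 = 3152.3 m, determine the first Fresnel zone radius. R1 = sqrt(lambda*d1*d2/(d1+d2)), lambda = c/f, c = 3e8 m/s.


lambda = c / f = 3.0000e+08 / 1.5466e+09 = 0.1939739 m
R1 = sqrt(0.1939739 * 4406.7 * 3152.3 / (4406.7 + 3152.3)) = 18.88 m

18.88 m


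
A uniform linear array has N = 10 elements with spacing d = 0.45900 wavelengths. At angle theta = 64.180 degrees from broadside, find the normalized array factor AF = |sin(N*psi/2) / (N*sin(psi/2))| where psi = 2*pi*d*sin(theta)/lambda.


psi = 2*pi*0.45900*sin(64.180 deg) = 2.596065 rad
AF = |sin(10*2.596065/2) / (10*sin(2.596065/2))| = 0.04177

0.04177


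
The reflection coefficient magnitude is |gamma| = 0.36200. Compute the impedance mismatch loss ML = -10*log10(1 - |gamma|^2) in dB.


ML = -10 * log10(1 - 0.36200^2) = -10 * log10(0.868956) = 0.6100 dB

0.6100 dB


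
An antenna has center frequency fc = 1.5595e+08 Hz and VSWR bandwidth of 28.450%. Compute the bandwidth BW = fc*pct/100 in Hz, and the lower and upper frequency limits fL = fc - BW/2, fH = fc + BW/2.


BW = 1.5595e+08 * 28.450/100 = 4.436778e+07 Hz
fL = 1.5595e+08 - 4.436778e+07/2 = 1.338e+08 Hz
fH = 1.5595e+08 + 4.436778e+07/2 = 1.781e+08 Hz

BW=4.437e+07 Hz, fL=1.338e+08 Hz, fH=1.781e+08 Hz


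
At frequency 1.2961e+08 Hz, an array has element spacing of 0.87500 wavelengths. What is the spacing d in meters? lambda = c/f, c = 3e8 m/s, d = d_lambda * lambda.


lambda = c / f = 3.0000e+08 / 1.2961e+08 = 2.314636 m
d = 0.87500 * 2.314636 = 2.025 m

2.025 m


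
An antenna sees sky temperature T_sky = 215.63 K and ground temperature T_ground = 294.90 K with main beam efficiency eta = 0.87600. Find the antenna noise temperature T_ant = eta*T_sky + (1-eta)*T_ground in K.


T_ant = 0.87600 * 215.63 + (1 - 0.87600) * 294.90 = 225.5 K

225.5 K


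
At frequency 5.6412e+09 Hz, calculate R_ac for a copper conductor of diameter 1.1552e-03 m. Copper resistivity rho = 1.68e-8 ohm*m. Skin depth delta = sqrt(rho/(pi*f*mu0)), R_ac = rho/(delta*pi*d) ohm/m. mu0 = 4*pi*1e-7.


delta = sqrt(1.68e-8 / (pi * 5.6412e+09 * 4*pi*1e-7)) = 8.685384e-07 m
R_ac = 1.68e-8 / (8.685384e-07 * pi * 1.1552e-03) = 5.330 ohm/m

5.330 ohm/m


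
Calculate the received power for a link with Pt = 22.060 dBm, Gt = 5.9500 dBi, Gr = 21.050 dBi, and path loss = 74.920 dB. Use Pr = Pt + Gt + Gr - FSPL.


Pr = 22.060 + 5.9500 + 21.050 - 74.920 = -25.86 dBm

-25.86 dBm


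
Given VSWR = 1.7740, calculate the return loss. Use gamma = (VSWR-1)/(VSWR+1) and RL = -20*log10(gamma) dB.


gamma = (1.7740 - 1) / (1.7740 + 1) = 0.2790195
RL = -20 * log10(0.2790195) = 11.09 dB

11.09 dB


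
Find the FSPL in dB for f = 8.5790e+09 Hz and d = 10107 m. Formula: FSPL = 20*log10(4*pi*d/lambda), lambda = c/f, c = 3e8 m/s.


lambda = c / f = 3.0000e+08 / 8.5790e+09 = 0.03496911 m
FSPL = 20 * log10(4*pi*10107/0.03496911) = 131.2 dB

131.2 dB


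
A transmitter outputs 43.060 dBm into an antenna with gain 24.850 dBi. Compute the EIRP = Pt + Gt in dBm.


EIRP = Pt + Gt = 43.060 + 24.850 = 67.91 dBm

67.91 dBm


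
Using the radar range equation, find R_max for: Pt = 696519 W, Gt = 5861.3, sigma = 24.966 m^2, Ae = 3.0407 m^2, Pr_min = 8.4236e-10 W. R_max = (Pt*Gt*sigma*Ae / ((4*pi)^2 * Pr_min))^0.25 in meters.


R^4 = 696519*5861.3*24.966*3.0407 / ((4*pi)^2 * 8.4236e-10) = 2.329872e+18
R_max = 2.329872e+18^0.25 = 39069 m

39069 m


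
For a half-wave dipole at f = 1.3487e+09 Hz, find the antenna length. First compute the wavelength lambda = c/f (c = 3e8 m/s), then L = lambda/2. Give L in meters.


lambda = c / f = 3.0000e+08 / 1.3487e+09 = 0.2224364 m
L = lambda / 2 = 0.2224364 / 2 = 0.1112 m

0.1112 m


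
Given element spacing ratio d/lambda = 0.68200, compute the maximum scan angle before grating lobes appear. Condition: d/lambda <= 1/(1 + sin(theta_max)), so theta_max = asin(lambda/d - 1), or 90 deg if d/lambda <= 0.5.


lambda/d - 1 = 1/0.68200 - 1 = 0.4662757
theta_max = asin(0.4662757) = 27.79 deg

27.79 deg


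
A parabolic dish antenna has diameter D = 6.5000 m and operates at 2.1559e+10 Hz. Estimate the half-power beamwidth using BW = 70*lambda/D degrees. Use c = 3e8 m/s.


lambda = c / f = 3.0000e+08 / 2.1559e+10 = 0.01391530 m
BW = 70 * 0.01391530 / 6.5000 = 0.1499 deg

0.1499 deg


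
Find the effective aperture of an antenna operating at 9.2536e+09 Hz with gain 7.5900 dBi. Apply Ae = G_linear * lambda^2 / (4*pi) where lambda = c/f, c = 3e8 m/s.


lambda = c / f = 3.0000e+08 / 9.2536e+09 = 0.03241981 m
G_linear = 10^(7.5900/10) = 5.741165
Ae = G_linear * lambda^2 / (4*pi) = 5.741165 * 0.03241981^2 / (4*pi) = 4.802e-04 m^2

4.802e-04 m^2


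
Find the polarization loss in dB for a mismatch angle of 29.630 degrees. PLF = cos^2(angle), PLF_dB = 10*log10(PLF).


PLF_linear = cos^2(29.630 deg) = 0.7555715
PLF_dB = 10 * log10(0.7555715) = -1.217 dB

-1.217 dB


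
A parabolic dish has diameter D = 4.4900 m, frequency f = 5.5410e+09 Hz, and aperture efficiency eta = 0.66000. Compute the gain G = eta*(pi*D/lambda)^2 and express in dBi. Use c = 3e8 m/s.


lambda = c / f = 3.0000e+08 / 5.5410e+09 = 0.05414185 m
G_linear = 0.66000 * (pi * 4.4900 / 0.05414185)^2 = 44799.19
G_dBi = 10 * log10(44799.19) = 46.51 dBi

46.51 dBi


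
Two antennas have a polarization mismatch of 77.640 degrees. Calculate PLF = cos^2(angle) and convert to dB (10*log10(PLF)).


PLF_linear = cos^2(77.640 deg) = 0.04581887
PLF_dB = 10 * log10(0.04581887) = -13.39 dB

-13.39 dB


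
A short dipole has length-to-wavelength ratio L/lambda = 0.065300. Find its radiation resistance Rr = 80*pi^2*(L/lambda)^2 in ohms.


Rr = 80 * pi^2 * (0.065300)^2 = 80 * 9.869604 * 4.264090e-03 = 3.367 ohm

3.367 ohm


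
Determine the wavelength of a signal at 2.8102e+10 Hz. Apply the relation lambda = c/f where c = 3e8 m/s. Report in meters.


lambda = c / f = 3.0000e+08 / 2.8102e+10 = 0.01068 m

0.01068 m


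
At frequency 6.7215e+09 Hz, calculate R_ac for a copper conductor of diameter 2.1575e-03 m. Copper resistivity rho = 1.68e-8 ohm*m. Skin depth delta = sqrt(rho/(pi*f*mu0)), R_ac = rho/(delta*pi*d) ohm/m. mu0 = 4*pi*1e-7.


delta = sqrt(1.68e-8 / (pi * 6.7215e+09 * 4*pi*1e-7)) = 7.956859e-07 m
R_ac = 1.68e-8 / (7.956859e-07 * pi * 2.1575e-03) = 3.115 ohm/m

3.115 ohm/m


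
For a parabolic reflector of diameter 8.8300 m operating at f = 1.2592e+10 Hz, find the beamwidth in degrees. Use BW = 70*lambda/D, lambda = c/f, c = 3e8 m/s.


lambda = c / f = 3.0000e+08 / 1.2592e+10 = 0.02382465 m
BW = 70 * 0.02382465 / 8.8300 = 0.1889 deg

0.1889 deg


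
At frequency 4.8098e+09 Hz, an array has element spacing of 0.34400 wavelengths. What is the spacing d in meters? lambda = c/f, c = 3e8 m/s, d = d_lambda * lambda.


lambda = c / f = 3.0000e+08 / 4.8098e+09 = 0.06237266 m
d = 0.34400 * 0.06237266 = 0.02146 m

0.02146 m


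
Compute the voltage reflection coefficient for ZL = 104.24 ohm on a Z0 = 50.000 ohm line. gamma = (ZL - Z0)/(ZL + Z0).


gamma = (104.24 - 50.000) / (104.24 + 50.000) = 0.3517

0.3517


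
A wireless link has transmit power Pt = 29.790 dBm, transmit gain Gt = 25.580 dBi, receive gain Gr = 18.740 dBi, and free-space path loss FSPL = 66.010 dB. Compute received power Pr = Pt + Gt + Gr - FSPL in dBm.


Pr = 29.790 + 25.580 + 18.740 - 66.010 = 8.10 dBm

8.10 dBm


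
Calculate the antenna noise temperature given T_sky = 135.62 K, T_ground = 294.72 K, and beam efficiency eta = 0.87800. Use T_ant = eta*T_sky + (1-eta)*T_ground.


T_ant = 0.87800 * 135.62 + (1 - 0.87800) * 294.72 = 155.0 K

155.0 K


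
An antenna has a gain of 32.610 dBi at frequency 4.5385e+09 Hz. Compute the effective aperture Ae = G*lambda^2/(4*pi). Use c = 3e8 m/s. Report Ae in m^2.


lambda = c / f = 3.0000e+08 / 4.5385e+09 = 0.06610113 m
G_linear = 10^(32.610/10) = 1823.896
Ae = G_linear * lambda^2 / (4*pi) = 1823.896 * 0.06610113^2 / (4*pi) = 0.6342 m^2

0.6342 m^2


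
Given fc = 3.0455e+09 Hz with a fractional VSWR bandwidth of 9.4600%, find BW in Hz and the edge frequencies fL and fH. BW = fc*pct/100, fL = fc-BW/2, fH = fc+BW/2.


BW = 3.0455e+09 * 9.4600/100 = 2.881043e+08 Hz
fL = 3.0455e+09 - 2.881043e+08/2 = 2.901e+09 Hz
fH = 3.0455e+09 + 2.881043e+08/2 = 3.190e+09 Hz

BW=2.881e+08 Hz, fL=2.901e+09 Hz, fH=3.190e+09 Hz


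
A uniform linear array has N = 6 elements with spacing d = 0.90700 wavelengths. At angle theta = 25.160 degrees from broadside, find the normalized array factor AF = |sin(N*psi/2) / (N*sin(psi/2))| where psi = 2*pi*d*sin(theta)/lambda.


psi = 2*pi*0.90700*sin(25.160 deg) = 2.422851 rad
AF = |sin(6*2.422851/2) / (6*sin(2.422851/2))| = 0.1484

0.1484


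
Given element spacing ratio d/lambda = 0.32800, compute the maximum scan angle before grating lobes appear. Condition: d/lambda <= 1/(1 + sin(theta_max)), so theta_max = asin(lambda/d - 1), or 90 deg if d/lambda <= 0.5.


lambda/d - 1 = 1/0.32800 - 1 = 2.048780 >= 1
d/lambda <= 0.5, so the array can scan to endfire without grating lobes: theta_max = 90 deg

90 deg


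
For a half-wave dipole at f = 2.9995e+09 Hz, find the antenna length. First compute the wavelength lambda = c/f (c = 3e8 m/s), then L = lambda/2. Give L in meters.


lambda = c / f = 3.0000e+08 / 2.9995e+09 = 0.1000167 m
L = lambda / 2 = 0.1000167 / 2 = 0.05001 m

0.05001 m


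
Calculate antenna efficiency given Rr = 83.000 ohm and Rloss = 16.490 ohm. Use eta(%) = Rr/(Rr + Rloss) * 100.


eta = 83.000 / (83.000 + 16.490) * 100 = 83.43%

83.43%


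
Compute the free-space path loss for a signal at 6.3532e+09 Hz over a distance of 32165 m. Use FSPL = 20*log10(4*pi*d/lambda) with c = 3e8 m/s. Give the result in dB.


lambda = c / f = 3.0000e+08 / 6.3532e+09 = 0.04722030 m
FSPL = 20 * log10(4*pi*32165/0.04722030) = 138.6 dB

138.6 dB


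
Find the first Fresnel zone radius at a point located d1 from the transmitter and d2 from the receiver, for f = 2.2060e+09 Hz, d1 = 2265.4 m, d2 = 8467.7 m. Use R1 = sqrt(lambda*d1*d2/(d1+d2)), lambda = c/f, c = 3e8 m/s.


lambda = c / f = 3.0000e+08 / 2.2060e+09 = 0.1359927 m
R1 = sqrt(0.1359927 * 2265.4 * 8467.7 / (2265.4 + 8467.7)) = 15.59 m

15.59 m


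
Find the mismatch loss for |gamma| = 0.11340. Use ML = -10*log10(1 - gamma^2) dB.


ML = -10 * log10(1 - 0.11340^2) = -10 * log10(0.98714044) = 0.05621 dB

0.05621 dB


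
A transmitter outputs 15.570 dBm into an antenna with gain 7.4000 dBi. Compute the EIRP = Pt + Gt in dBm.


EIRP = Pt + Gt = 15.570 + 7.4000 = 22.97 dBm

22.97 dBm


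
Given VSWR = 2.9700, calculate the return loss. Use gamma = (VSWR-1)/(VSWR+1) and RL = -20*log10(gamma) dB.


gamma = (2.9700 - 1) / (2.9700 + 1) = 0.4962217
RL = -20 * log10(0.4962217) = 6.086 dB

6.086 dB


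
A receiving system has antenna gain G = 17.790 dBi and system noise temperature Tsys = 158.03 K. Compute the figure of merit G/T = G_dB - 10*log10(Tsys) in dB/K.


G/T = 17.790 - 10*log10(158.03) = 17.790 - 21.98740 = -4.197 dB/K

-4.197 dB/K


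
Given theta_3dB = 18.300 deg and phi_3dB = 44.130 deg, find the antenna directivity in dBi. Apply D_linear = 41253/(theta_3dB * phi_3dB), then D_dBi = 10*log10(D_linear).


D_linear = 41253 / (18.300 * 44.130) = 51.08231
D_dBi = 10 * log10(51.08231) = 17.08 dBi

17.08 dBi


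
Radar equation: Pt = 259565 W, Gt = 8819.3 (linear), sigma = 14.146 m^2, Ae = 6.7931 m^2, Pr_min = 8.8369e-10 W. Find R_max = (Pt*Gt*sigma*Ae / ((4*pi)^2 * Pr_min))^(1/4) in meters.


R^4 = 259565*8819.3*14.146*6.7931 / ((4*pi)^2 * 8.8369e-10) = 1.576385e+18
R_max = 1.576385e+18^0.25 = 35434 m

35434 m


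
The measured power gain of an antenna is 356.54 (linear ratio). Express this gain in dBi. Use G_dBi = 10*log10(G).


G_dBi = 10 * log10(356.54) = 25.52 dBi

25.52 dBi


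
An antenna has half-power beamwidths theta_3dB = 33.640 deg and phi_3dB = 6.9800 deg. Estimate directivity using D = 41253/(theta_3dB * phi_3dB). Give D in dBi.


D_linear = 41253 / (33.640 * 6.9800) = 175.6888
D_dBi = 10 * log10(175.6888) = 22.45 dBi

22.45 dBi


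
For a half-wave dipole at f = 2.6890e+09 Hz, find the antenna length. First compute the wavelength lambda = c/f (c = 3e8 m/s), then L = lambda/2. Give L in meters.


lambda = c / f = 3.0000e+08 / 2.6890e+09 = 0.1115656 m
L = lambda / 2 = 0.1115656 / 2 = 0.05578 m

0.05578 m


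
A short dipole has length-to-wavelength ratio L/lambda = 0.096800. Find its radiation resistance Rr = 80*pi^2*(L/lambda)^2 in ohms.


Rr = 80 * pi^2 * (0.096800)^2 = 80 * 9.869604 * 9.370240e-03 = 7.398 ohm

7.398 ohm


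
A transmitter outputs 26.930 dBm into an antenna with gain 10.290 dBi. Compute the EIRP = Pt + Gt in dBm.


EIRP = Pt + Gt = 26.930 + 10.290 = 37.22 dBm

37.22 dBm


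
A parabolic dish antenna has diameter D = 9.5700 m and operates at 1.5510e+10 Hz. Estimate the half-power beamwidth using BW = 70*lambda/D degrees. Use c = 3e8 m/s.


lambda = c / f = 3.0000e+08 / 1.5510e+10 = 0.01934236 m
BW = 70 * 0.01934236 / 9.5700 = 0.1415 deg

0.1415 deg


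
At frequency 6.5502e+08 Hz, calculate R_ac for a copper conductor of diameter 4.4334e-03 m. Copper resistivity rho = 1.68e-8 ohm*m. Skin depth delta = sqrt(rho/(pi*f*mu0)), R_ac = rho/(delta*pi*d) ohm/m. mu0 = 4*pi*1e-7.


delta = sqrt(1.68e-8 / (pi * 6.5502e+08 * 4*pi*1e-7)) = 2.548869e-06 m
R_ac = 1.68e-8 / (2.548869e-06 * pi * 4.4334e-03) = 0.4732 ohm/m

0.4732 ohm/m


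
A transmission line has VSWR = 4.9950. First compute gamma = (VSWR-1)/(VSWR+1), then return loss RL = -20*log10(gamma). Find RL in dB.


gamma = (4.9950 - 1) / (4.9950 + 1) = 0.6663887
RL = -20 * log10(0.6663887) = 3.525 dB

3.525 dB


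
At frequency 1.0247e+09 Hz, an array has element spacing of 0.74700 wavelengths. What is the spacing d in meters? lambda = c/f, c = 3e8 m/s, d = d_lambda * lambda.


lambda = c / f = 3.0000e+08 / 1.0247e+09 = 0.2927686 m
d = 0.74700 * 0.2927686 = 0.2187 m

0.2187 m


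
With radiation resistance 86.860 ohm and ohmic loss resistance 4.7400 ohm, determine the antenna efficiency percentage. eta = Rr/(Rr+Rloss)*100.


eta = 86.860 / (86.860 + 4.7400) * 100 = 94.83%

94.83%


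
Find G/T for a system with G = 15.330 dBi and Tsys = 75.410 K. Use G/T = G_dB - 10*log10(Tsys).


G/T = 15.330 - 10*log10(75.410) = 15.330 - 18.77429 = -3.444 dB/K

-3.444 dB/K


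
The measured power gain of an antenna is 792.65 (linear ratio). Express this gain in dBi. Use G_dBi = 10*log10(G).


G_dBi = 10 * log10(792.65) = 28.99 dBi

28.99 dBi


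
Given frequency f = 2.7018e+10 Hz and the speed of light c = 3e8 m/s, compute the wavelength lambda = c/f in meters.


lambda = c / f = 3.0000e+08 / 2.7018e+10 = 0.01110 m

0.01110 m


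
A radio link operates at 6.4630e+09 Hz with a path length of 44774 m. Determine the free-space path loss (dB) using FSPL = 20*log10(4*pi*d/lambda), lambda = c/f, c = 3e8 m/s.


lambda = c / f = 3.0000e+08 / 6.4630e+09 = 0.04641807 m
FSPL = 20 * log10(4*pi*44774/0.04641807) = 141.7 dB

141.7 dB


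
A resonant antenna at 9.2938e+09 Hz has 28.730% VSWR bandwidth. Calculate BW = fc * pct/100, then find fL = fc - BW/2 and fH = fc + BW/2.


BW = 9.2938e+09 * 28.730/100 = 2.670109e+09 Hz
fL = 9.2938e+09 - 2.670109e+09/2 = 7.959e+09 Hz
fH = 9.2938e+09 + 2.670109e+09/2 = 1.063e+10 Hz

BW=2.670e+09 Hz, fL=7.959e+09 Hz, fH=1.063e+10 Hz


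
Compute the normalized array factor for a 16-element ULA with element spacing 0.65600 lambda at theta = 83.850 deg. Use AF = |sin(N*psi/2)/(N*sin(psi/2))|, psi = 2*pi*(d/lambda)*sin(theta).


psi = 2*pi*0.65600*sin(83.850 deg) = 4.098048 rad
AF = |sin(16*4.098048/2) / (16*sin(4.098048/2))| = 0.06896

0.06896


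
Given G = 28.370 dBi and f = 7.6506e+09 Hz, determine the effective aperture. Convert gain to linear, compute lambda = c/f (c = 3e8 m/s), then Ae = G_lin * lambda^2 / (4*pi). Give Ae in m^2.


lambda = c / f = 3.0000e+08 / 7.6506e+09 = 0.03921261 m
G_linear = 10^(28.370/10) = 687.0684
Ae = G_linear * lambda^2 / (4*pi) = 687.0684 * 0.03921261^2 / (4*pi) = 0.08407 m^2

0.08407 m^2


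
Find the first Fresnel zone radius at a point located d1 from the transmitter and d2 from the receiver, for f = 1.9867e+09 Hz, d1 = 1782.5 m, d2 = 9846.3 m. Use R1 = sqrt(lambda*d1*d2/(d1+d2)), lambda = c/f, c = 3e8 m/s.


lambda = c / f = 3.0000e+08 / 1.9867e+09 = 0.1510042 m
R1 = sqrt(0.1510042 * 1782.5 * 9846.3 / (1782.5 + 9846.3)) = 15.10 m

15.10 m


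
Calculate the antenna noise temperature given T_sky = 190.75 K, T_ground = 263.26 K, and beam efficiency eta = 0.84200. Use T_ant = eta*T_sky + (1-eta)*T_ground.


T_ant = 0.84200 * 190.75 + (1 - 0.84200) * 263.26 = 202.2 K

202.2 K


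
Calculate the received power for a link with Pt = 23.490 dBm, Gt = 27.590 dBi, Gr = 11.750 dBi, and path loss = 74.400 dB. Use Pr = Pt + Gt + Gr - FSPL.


Pr = 23.490 + 27.590 + 11.750 - 74.400 = -11.57 dBm

-11.57 dBm


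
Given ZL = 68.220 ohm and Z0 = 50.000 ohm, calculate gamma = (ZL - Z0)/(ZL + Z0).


gamma = (68.220 - 50.000) / (68.220 + 50.000) = 0.1541

0.1541


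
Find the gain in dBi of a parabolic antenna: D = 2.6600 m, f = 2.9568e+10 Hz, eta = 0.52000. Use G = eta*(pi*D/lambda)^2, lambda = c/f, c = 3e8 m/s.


lambda = c / f = 3.0000e+08 / 2.9568e+10 = 0.01014610 m
G_linear = 0.52000 * (pi * 2.6600 / 0.01014610)^2 = 352750.9
G_dBi = 10 * log10(352750.9) = 55.47 dBi

55.47 dBi


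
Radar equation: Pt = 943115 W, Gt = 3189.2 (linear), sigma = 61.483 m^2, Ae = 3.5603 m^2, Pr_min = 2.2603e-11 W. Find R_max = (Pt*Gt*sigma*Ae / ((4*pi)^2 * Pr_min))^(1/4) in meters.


R^4 = 943115*3189.2*61.483*3.5603 / ((4*pi)^2 * 2.2603e-11) = 1.844600e+20
R_max = 1.844600e+20^0.25 = 116540 m

116540 m


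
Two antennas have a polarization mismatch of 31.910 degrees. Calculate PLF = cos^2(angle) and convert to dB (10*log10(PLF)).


PLF_linear = cos^2(31.910 deg) = 0.7205963
PLF_dB = 10 * log10(0.7205963) = -1.423 dB

-1.423 dB


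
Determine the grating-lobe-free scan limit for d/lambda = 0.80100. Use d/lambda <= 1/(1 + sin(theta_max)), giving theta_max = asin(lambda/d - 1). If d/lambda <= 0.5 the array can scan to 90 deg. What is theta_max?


lambda/d - 1 = 1/0.80100 - 1 = 0.2484395
theta_max = asin(0.2484395) = 14.39 deg

14.39 deg


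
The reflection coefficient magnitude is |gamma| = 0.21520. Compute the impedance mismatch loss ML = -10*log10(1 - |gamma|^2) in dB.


ML = -10 * log10(1 - 0.21520^2) = -10 * log10(0.95368896) = 0.2059 dB

0.2059 dB


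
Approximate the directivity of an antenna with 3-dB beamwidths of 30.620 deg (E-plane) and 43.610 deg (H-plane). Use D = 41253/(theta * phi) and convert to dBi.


D_linear = 41253 / (30.620 * 43.610) = 30.89330
D_dBi = 10 * log10(30.89330) = 14.90 dBi

14.90 dBi


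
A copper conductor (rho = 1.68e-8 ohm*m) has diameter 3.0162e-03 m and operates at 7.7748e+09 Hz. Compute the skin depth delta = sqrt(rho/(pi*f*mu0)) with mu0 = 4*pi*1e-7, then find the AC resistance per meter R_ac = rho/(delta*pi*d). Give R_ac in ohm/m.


delta = sqrt(1.68e-8 / (pi * 7.7748e+09 * 4*pi*1e-7)) = 7.398270e-07 m
R_ac = 1.68e-8 / (7.398270e-07 * pi * 3.0162e-03) = 2.396 ohm/m

2.396 ohm/m


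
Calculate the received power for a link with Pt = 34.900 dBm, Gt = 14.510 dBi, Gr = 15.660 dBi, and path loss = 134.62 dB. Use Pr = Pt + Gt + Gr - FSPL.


Pr = 34.900 + 14.510 + 15.660 - 134.62 = -69.55 dBm

-69.55 dBm


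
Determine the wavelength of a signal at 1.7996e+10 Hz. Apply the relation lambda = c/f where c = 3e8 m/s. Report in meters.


lambda = c / f = 3.0000e+08 / 1.7996e+10 = 0.01667 m

0.01667 m


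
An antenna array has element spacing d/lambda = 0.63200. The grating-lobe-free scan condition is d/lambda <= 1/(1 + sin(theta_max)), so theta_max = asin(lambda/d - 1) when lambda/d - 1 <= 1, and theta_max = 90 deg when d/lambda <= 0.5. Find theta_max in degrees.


lambda/d - 1 = 1/0.63200 - 1 = 0.5822785
theta_max = asin(0.5822785) = 35.61 deg

35.61 deg


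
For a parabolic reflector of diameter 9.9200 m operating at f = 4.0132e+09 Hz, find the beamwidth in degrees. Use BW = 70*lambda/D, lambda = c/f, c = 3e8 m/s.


lambda = c / f = 3.0000e+08 / 4.0132e+09 = 0.07475331 m
BW = 70 * 0.07475331 / 9.9200 = 0.5275 deg

0.5275 deg


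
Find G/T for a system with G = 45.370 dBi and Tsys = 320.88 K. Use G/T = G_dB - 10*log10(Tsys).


G/T = 45.370 - 10*log10(320.88) = 45.370 - 25.06343 = 20.31 dB/K

20.31 dB/K


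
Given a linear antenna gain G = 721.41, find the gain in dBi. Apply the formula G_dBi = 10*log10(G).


G_dBi = 10 * log10(721.41) = 28.58 dBi

28.58 dBi


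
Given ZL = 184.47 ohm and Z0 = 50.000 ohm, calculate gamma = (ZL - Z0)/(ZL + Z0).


gamma = (184.47 - 50.000) / (184.47 + 50.000) = 0.5735

0.5735


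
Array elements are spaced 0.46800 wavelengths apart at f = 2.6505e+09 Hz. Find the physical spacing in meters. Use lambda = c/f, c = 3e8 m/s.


lambda = c / f = 3.0000e+08 / 2.6505e+09 = 0.1131862 m
d = 0.46800 * 0.1131862 = 0.05297 m

0.05297 m


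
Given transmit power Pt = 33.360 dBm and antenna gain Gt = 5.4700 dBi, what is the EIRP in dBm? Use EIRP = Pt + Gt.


EIRP = Pt + Gt = 33.360 + 5.4700 = 38.83 dBm

38.83 dBm


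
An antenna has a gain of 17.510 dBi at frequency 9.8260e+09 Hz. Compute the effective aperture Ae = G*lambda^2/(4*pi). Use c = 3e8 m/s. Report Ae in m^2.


lambda = c / f = 3.0000e+08 / 9.8260e+09 = 0.03053124 m
G_linear = 10^(17.510/10) = 56.36377
Ae = G_linear * lambda^2 / (4*pi) = 56.36377 * 0.03053124^2 / (4*pi) = 4.181e-03 m^2

4.181e-03 m^2


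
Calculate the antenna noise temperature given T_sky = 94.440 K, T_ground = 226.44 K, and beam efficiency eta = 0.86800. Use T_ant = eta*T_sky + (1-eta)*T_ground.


T_ant = 0.86800 * 94.440 + (1 - 0.86800) * 226.44 = 111.9 K

111.9 K


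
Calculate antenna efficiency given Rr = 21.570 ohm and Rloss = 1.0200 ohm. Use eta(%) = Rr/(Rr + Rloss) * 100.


eta = 21.570 / (21.570 + 1.0200) * 100 = 95.48%

95.48%


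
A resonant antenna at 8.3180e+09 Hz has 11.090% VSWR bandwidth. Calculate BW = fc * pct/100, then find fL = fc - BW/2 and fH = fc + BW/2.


BW = 8.3180e+09 * 11.090/100 = 9.224662e+08 Hz
fL = 8.3180e+09 - 9.224662e+08/2 = 7.857e+09 Hz
fH = 8.3180e+09 + 9.224662e+08/2 = 8.779e+09 Hz

BW=9.225e+08 Hz, fL=7.857e+09 Hz, fH=8.779e+09 Hz


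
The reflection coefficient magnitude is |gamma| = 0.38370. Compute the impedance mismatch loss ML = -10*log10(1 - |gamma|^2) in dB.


ML = -10 * log10(1 - 0.38370^2) = -10 * log10(0.85277431) = 0.6917 dB

0.6917 dB


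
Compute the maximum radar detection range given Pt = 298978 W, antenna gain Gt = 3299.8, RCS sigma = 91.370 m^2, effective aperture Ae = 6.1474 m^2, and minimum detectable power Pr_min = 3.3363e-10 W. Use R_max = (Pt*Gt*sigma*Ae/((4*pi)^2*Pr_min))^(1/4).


R^4 = 298978*3299.8*91.370*6.1474 / ((4*pi)^2 * 3.3363e-10) = 1.051810e+19
R_max = 1.051810e+19^0.25 = 56949 m

56949 m


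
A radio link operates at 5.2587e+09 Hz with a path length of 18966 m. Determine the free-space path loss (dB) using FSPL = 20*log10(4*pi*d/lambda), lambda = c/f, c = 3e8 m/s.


lambda = c / f = 3.0000e+08 / 5.2587e+09 = 0.05704832 m
FSPL = 20 * log10(4*pi*18966/0.05704832) = 132.4 dB

132.4 dB


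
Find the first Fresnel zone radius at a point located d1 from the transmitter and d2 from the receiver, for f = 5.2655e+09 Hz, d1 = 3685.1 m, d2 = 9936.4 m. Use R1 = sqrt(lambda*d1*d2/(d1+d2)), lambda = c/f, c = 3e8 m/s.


lambda = c / f = 3.0000e+08 / 5.2655e+09 = 0.05697465 m
R1 = sqrt(0.05697465 * 3685.1 * 9936.4 / (3685.1 + 9936.4)) = 12.38 m

12.38 m


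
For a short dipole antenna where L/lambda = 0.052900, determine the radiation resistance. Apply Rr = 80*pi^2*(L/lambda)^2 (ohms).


Rr = 80 * pi^2 * (0.052900)^2 = 80 * 9.869604 * 2.798410e-03 = 2.210 ohm

2.210 ohm


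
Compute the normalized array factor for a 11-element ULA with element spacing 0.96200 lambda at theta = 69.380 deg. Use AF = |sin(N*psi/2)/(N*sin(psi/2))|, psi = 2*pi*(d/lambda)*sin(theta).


psi = 2*pi*0.96200*sin(69.380 deg) = 5.657198 rad
AF = |sin(11*5.657198/2) / (11*sin(5.657198/2))| = 0.08763

0.08763


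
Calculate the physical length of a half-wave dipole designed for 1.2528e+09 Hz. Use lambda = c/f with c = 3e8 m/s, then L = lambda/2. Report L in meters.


lambda = c / f = 3.0000e+08 / 1.2528e+09 = 0.2394636 m
L = lambda / 2 = 0.2394636 / 2 = 0.1197 m

0.1197 m


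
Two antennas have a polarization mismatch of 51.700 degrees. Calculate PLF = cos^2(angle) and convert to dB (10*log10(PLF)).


PLF_linear = cos^2(51.700 deg) = 0.3841260
PLF_dB = 10 * log10(0.3841260) = -4.155 dB

-4.155 dB


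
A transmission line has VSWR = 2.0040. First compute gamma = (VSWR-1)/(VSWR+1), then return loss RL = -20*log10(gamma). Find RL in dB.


gamma = (2.0040 - 1) / (2.0040 + 1) = 0.3342210
RL = -20 * log10(0.3342210) = 9.519 dB

9.519 dB


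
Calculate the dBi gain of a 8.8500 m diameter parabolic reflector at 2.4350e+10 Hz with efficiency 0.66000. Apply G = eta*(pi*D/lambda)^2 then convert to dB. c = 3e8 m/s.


lambda = c / f = 3.0000e+08 / 2.4350e+10 = 0.01232033 m
G_linear = 0.66000 * (pi * 8.8500 / 0.01232033)^2 = 3.361132e+06
G_dBi = 10 * log10(3.361132e+06) = 65.26 dBi

65.26 dBi


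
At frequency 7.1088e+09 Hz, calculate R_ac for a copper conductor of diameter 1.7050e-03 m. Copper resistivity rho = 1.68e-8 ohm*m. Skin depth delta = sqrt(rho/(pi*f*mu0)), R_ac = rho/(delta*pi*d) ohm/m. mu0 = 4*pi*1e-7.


delta = sqrt(1.68e-8 / (pi * 7.1088e+09 * 4*pi*1e-7)) = 7.737072e-07 m
R_ac = 1.68e-8 / (7.737072e-07 * pi * 1.7050e-03) = 4.054 ohm/m

4.054 ohm/m


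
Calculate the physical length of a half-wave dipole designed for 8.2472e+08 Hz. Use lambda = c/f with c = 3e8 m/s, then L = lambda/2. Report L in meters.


lambda = c / f = 3.0000e+08 / 8.2472e+08 = 0.3637598 m
L = lambda / 2 = 0.3637598 / 2 = 0.1819 m

0.1819 m


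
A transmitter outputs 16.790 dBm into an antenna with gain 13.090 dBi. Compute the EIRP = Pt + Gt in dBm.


EIRP = Pt + Gt = 16.790 + 13.090 = 29.88 dBm

29.88 dBm


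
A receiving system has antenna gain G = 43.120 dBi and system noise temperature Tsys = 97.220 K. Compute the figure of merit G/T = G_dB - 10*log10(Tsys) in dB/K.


G/T = 43.120 - 10*log10(97.220) = 43.120 - 19.87756 = 23.24 dB/K

23.24 dB/K


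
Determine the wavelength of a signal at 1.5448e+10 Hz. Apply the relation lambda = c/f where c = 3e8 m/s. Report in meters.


lambda = c / f = 3.0000e+08 / 1.5448e+10 = 0.01942 m

0.01942 m


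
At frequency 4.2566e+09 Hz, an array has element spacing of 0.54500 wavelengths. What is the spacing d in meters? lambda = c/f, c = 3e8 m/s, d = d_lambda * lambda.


lambda = c / f = 3.0000e+08 / 4.2566e+09 = 0.07047879 m
d = 0.54500 * 0.07047879 = 0.03841 m

0.03841 m


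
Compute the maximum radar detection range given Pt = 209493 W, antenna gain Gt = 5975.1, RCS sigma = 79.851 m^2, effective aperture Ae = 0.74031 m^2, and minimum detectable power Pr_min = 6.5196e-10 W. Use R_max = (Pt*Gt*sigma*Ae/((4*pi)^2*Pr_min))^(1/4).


R^4 = 209493*5975.1*79.851*0.74031 / ((4*pi)^2 * 6.5196e-10) = 7.187337e+17
R_max = 7.187337e+17^0.25 = 29117 m

29117 m


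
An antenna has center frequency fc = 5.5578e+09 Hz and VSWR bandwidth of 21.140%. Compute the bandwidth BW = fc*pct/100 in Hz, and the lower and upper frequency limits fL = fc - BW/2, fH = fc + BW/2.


BW = 5.5578e+09 * 21.140/100 = 1.174919e+09 Hz
fL = 5.5578e+09 - 1.174919e+09/2 = 4.970e+09 Hz
fH = 5.5578e+09 + 1.174919e+09/2 = 6.145e+09 Hz

BW=1.175e+09 Hz, fL=4.970e+09 Hz, fH=6.145e+09 Hz


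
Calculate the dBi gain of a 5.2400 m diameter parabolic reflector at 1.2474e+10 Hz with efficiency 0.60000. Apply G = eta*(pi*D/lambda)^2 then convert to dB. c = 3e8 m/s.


lambda = c / f = 3.0000e+08 / 1.2474e+10 = 0.02405002 m
G_linear = 0.60000 * (pi * 5.2400 / 0.02405002)^2 = 281114.1
G_dBi = 10 * log10(281114.1) = 54.49 dBi

54.49 dBi


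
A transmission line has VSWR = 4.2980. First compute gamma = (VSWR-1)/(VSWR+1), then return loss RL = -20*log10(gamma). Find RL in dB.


gamma = (4.2980 - 1) / (4.2980 + 1) = 0.6224991
RL = -20 * log10(0.6224991) = 4.117 dB

4.117 dB


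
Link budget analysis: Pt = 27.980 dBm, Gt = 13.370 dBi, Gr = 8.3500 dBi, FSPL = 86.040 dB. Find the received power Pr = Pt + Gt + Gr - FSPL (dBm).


Pr = 27.980 + 13.370 + 8.3500 - 86.040 = -36.34 dBm

-36.34 dBm


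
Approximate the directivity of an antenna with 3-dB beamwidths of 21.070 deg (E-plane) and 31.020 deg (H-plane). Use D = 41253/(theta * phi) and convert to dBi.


D_linear = 41253 / (21.070 * 31.020) = 63.11742
D_dBi = 10 * log10(63.11742) = 18.00 dBi

18.00 dBi


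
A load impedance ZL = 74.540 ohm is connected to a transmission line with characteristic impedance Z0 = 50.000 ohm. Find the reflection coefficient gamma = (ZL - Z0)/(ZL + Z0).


gamma = (74.540 - 50.000) / (74.540 + 50.000) = 0.1970

0.1970


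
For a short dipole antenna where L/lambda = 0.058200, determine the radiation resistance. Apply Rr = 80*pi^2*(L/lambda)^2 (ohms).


Rr = 80 * pi^2 * (0.058200)^2 = 80 * 9.869604 * 3.387240e-03 = 2.674 ohm

2.674 ohm


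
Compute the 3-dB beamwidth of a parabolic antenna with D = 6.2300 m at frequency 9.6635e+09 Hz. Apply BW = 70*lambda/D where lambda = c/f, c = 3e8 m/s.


lambda = c / f = 3.0000e+08 / 9.6635e+09 = 0.03104465 m
BW = 70 * 0.03104465 / 6.2300 = 0.3488 deg

0.3488 deg


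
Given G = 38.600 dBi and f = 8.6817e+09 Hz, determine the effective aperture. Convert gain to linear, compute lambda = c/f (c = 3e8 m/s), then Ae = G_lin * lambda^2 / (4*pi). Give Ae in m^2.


lambda = c / f = 3.0000e+08 / 8.6817e+09 = 0.03455544 m
G_linear = 10^(38.600/10) = 7244.360
Ae = G_linear * lambda^2 / (4*pi) = 7244.360 * 0.03455544^2 / (4*pi) = 0.6884 m^2

0.6884 m^2


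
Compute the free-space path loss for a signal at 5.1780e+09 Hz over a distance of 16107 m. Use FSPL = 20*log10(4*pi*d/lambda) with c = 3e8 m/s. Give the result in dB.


lambda = c / f = 3.0000e+08 / 5.1780e+09 = 0.05793743 m
FSPL = 20 * log10(4*pi*16107/0.05793743) = 130.9 dB

130.9 dB


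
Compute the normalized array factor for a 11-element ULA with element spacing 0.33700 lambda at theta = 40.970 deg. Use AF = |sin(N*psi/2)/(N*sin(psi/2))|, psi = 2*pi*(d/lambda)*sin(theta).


psi = 2*pi*0.33700*sin(40.970 deg) = 1.388324 rad
AF = |sin(11*1.388324/2) / (11*sin(1.388324/2))| = 0.1387

0.1387


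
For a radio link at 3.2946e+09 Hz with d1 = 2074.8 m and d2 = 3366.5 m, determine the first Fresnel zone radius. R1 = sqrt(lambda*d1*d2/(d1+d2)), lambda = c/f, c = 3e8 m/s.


lambda = c / f = 3.0000e+08 / 3.2946e+09 = 0.09105810 m
R1 = sqrt(0.09105810 * 2074.8 * 3366.5 / (2074.8 + 3366.5)) = 10.81 m

10.81 m


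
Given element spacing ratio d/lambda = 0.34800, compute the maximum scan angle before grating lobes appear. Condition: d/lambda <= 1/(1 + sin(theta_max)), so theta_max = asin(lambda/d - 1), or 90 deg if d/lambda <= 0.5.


lambda/d - 1 = 1/0.34800 - 1 = 1.873563 >= 1
d/lambda <= 0.5, so the array can scan to endfire without grating lobes: theta_max = 90 deg

90 deg


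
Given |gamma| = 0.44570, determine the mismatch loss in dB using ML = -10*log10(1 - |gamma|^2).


ML = -10 * log10(1 - 0.44570^2) = -10 * log10(0.80135151) = 0.9618 dB

0.9618 dB


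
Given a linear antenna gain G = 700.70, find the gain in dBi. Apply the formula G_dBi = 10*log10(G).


G_dBi = 10 * log10(700.70) = 28.46 dBi

28.46 dBi


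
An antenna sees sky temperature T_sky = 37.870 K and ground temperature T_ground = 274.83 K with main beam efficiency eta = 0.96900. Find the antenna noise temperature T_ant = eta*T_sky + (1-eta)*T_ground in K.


T_ant = 0.96900 * 37.870 + (1 - 0.96900) * 274.83 = 45.22 K

45.22 K


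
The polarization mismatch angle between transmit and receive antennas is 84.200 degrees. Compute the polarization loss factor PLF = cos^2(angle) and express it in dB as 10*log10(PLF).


PLF_linear = cos^2(84.200 deg) = 0.01021238
PLF_dB = 10 * log10(0.01021238) = -19.91 dB

-19.91 dB


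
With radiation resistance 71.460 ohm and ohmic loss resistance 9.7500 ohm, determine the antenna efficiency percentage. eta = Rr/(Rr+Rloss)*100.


eta = 71.460 / (71.460 + 9.7500) * 100 = 87.99%

87.99%


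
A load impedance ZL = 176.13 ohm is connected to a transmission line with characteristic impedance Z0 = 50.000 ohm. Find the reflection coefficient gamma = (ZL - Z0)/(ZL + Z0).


gamma = (176.13 - 50.000) / (176.13 + 50.000) = 0.5578

0.5578


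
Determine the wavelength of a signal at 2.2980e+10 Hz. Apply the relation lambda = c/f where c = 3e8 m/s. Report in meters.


lambda = c / f = 3.0000e+08 / 2.2980e+10 = 0.01305 m

0.01305 m


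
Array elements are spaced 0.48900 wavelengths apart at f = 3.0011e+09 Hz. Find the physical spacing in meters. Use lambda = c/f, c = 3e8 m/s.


lambda = c / f = 3.0000e+08 / 3.0011e+09 = 0.09996335 m
d = 0.48900 * 0.09996335 = 0.04888 m

0.04888 m


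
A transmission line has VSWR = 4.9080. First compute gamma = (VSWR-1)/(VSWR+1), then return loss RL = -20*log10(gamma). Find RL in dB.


gamma = (4.9080 - 1) / (4.9080 + 1) = 0.6614760
RL = -20 * log10(0.6614760) = 3.590 dB

3.590 dB


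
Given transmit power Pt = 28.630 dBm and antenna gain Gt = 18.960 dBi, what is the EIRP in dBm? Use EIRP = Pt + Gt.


EIRP = Pt + Gt = 28.630 + 18.960 = 47.59 dBm

47.59 dBm


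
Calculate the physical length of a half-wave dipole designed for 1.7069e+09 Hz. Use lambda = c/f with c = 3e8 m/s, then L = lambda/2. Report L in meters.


lambda = c / f = 3.0000e+08 / 1.7069e+09 = 0.1757572 m
L = lambda / 2 = 0.1757572 / 2 = 0.08788 m

0.08788 m


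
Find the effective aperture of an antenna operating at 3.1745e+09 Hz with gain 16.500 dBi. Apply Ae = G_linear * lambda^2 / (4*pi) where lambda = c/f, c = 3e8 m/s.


lambda = c / f = 3.0000e+08 / 3.1745e+09 = 0.09450307 m
G_linear = 10^(16.500/10) = 44.66836
Ae = G_linear * lambda^2 / (4*pi) = 44.66836 * 0.09450307^2 / (4*pi) = 0.03175 m^2

0.03175 m^2


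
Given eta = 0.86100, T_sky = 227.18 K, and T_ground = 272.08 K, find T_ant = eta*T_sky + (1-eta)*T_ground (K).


T_ant = 0.86100 * 227.18 + (1 - 0.86100) * 272.08 = 233.4 K

233.4 K


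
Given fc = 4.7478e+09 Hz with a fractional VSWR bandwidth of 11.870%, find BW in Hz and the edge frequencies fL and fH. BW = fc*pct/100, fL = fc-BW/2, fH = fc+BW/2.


BW = 4.7478e+09 * 11.870/100 = 5.635639e+08 Hz
fL = 4.7478e+09 - 5.635639e+08/2 = 4.466e+09 Hz
fH = 4.7478e+09 + 5.635639e+08/2 = 5.030e+09 Hz

BW=5.636e+08 Hz, fL=4.466e+09 Hz, fH=5.030e+09 Hz


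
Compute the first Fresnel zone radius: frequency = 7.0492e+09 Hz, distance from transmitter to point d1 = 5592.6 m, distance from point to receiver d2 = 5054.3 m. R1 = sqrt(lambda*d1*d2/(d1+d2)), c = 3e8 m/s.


lambda = c / f = 3.0000e+08 / 7.0492e+09 = 0.04255802 m
R1 = sqrt(0.04255802 * 5592.6 * 5054.3 / (5592.6 + 5054.3)) = 10.63 m

10.63 m


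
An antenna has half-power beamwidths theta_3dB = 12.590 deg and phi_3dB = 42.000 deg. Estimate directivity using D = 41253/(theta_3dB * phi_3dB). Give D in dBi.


D_linear = 41253 / (12.590 * 42.000) = 78.01543
D_dBi = 10 * log10(78.01543) = 18.92 dBi

18.92 dBi


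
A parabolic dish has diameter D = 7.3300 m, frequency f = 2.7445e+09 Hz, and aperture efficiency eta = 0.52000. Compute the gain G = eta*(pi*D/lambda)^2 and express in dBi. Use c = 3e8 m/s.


lambda = c / f = 3.0000e+08 / 2.7445e+09 = 0.1093095 m
G_linear = 0.52000 * (pi * 7.3300 / 0.1093095)^2 = 23077.84
G_dBi = 10 * log10(23077.84) = 43.63 dBi

43.63 dBi


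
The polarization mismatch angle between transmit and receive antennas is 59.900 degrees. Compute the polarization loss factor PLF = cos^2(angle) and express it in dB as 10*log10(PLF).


PLF_linear = cos^2(59.900 deg) = 0.2515130
PLF_dB = 10 * log10(0.2515130) = -5.994 dB

-5.994 dB


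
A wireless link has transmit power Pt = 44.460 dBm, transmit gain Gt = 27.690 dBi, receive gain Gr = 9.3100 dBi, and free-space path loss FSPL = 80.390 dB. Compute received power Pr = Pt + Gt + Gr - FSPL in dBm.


Pr = 44.460 + 27.690 + 9.3100 - 80.390 = 1.07 dBm

1.07 dBm


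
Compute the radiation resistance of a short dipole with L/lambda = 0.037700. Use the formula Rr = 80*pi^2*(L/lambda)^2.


Rr = 80 * pi^2 * (0.037700)^2 = 80 * 9.869604 * 1.421290e-03 = 1.122 ohm

1.122 ohm


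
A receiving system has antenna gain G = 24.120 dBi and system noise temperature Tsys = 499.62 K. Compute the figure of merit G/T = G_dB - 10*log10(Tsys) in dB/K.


G/T = 24.120 - 10*log10(499.62) = 24.120 - 26.98640 = -2.866 dB/K

-2.866 dB/K


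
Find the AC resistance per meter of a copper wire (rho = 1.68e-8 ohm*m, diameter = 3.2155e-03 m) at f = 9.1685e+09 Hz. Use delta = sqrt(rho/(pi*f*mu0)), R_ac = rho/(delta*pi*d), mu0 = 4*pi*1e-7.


delta = sqrt(1.68e-8 / (pi * 9.1685e+09 * 4*pi*1e-7)) = 6.812800e-07 m
R_ac = 1.68e-8 / (6.812800e-07 * pi * 3.2155e-03) = 2.441 ohm/m

2.441 ohm/m
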